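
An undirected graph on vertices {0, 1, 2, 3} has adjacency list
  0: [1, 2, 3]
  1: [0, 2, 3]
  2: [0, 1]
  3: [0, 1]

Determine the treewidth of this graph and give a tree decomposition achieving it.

Treewidth 2.
Bags: B1 = {0, 1, 2}  B2 = {0, 1, 3}
Tree: B1–B2

The largest bag has 3 vertices, giving width 2; this decomposition certifies tw(G) ≤ 2. For the lower bound, the 3 vertices {0, 1, 2} are pairwise adjacent, and any tree decomposition puts a clique entirely inside one bag — forcing width ≥ 2. The upper and lower bounds meet at 2, so that is the treewidth.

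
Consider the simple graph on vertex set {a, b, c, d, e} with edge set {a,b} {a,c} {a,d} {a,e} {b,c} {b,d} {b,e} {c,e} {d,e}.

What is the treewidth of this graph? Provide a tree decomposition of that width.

Treewidth 3.
Bags: B1 = {a, b, d, e}  B2 = {a, b, c, e}
Tree: B1–B2

The largest bag has 4 vertices, giving width 3; this decomposition certifies tw(G) ≤ 3. Conversely, {a, b, d, e} is a clique of size 4, and the vertices of any clique must share a bag in every tree decomposition; so some bag has ≥ 4 vertices and tw(G) ≥ 3. The upper and lower bounds meet at 3, so that is the treewidth.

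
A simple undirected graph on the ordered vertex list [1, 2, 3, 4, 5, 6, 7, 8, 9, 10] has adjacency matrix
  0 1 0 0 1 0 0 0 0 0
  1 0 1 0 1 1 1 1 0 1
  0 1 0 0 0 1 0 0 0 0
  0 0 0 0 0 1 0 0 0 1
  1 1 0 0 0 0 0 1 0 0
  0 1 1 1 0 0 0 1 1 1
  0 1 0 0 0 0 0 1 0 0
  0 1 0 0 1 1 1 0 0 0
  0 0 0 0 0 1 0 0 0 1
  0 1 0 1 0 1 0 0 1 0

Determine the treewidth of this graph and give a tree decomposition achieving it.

Treewidth 2.
One optimal decomposition is:
Bags: B1 = {6, 9, 10}  B2 = {2, 6, 10}  B3 = {2, 6, 8}  B4 = {2, 5, 8}  B5 = {4, 6, 10}  B6 = {2, 3, 6}  B7 = {2, 7, 8}  B8 = {1, 2, 5}
Tree: B1–B2, B2–B3, B3–B4, B1–B5, B3–B6, B3–B7, B4–B8

The largest bag has 3 vertices, giving width 2; this decomposition certifies tw(G) ≤ 2. For the lower bound, the 3 vertices {6, 9, 10} are pairwise adjacent, and any tree decomposition puts a clique entirely inside one bag — forcing width ≥ 2. Hence tw(G) = 2 exactly.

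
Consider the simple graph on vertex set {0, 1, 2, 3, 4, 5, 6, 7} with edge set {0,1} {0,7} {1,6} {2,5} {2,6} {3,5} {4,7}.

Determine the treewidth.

1

A width-1 tree decomposition is:
Bags: B1 = {4, 7}  B2 = {0, 7}  B3 = {0, 1}  B4 = {1, 6}  B5 = {2, 6}  B6 = {2, 5}  B7 = {3, 5}
Tree: B1–B2, B2–B3, B3–B4, B4–B5, B5–B6, B6–B7
Every bag has size at most 2, so the width is 2 − 1 = 1 and tw(G) ≤ 1. Any graph with an edge has treewidth ≥ 1, and G has the edge 4–7. Combining the bounds, tw(G) = 1.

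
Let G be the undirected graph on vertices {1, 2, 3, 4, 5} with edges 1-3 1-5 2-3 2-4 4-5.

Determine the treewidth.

A width-2 tree decomposition is:
Bags: B1 = {2, 3, 4}  B2 = {1, 3, 4}  B3 = {1, 4, 5}
Tree: B1–B2, B2–B3
The largest bag has 3 vertices, giving width 2; this decomposition certifies tw(G) ≤ 2. For the lower bound, G contains the cycle 4–2–3–1–5–4, so G is not a forest; only forests have treewidth ≤ 1, hence tw(G) ≥ 2. Combining the bounds, tw(G) = 2.

2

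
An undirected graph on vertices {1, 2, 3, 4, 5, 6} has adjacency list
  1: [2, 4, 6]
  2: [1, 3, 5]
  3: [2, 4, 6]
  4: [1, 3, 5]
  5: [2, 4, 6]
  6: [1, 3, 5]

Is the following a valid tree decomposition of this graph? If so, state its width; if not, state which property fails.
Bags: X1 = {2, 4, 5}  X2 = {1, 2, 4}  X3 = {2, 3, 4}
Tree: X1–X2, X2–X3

A tree decomposition must satisfy three properties: every vertex lies in some bag; for every edge, both endpoints lie together in some bag; and for every vertex, the bags containing it form a connected subtree. Here vertex 6 appears in no bag, so the decomposition is invalid.

No — vertex 6 appears in no bag.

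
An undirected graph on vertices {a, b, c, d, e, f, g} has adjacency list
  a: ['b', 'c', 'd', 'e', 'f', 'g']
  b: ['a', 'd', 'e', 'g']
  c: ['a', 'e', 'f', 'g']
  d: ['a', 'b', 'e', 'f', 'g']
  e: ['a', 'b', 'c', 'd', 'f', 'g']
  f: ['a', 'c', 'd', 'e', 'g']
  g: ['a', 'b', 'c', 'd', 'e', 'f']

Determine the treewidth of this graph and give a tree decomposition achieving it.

Treewidth 4.
One optimal decomposition is:
Bags: B1 = {a, d, e, f, g}  B2 = {a, c, e, f, g}  B3 = {a, b, d, e, g}
Tree: B1–B2, B1–B3

The largest bag has 5 vertices, giving width 4; this decomposition certifies tw(G) ≤ 4. Conversely, {a, d, e, f, g} is a clique of size 5, and the vertices of any clique must share a bag in every tree decomposition; so some bag has ≥ 5 vertices and tw(G) ≥ 4. Therefore the treewidth is 4.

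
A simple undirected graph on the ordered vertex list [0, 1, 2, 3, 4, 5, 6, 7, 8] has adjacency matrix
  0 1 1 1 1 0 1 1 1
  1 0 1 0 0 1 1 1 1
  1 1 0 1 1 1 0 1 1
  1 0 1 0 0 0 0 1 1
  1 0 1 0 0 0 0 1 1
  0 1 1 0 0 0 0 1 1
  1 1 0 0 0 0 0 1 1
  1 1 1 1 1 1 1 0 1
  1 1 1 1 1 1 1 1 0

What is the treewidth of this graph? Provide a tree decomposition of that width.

Treewidth 4.
Bags: B1 = {0, 2, 4, 7, 8}  B2 = {0, 1, 2, 7, 8}  B3 = {0, 1, 6, 7, 8}  B4 = {0, 2, 3, 7, 8}  B5 = {1, 2, 5, 7, 8}
Tree: B1–B2, B2–B3, B2–B4, B2–B5

The largest bag has 5 vertices, giving width 4; this decomposition certifies tw(G) ≤ 4. For the lower bound, the 5 vertices {0, 1, 2, 7, 8} are pairwise adjacent, and any tree decomposition puts a clique entirely inside one bag — forcing width ≥ 4. Therefore the treewidth is 4.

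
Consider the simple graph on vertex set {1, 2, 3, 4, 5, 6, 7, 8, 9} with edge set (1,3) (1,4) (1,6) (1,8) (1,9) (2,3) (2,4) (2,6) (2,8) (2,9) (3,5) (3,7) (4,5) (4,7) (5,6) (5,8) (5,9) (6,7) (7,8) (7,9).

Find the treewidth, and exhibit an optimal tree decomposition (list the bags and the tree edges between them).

Every bag has size at most 5, so the width is 5 − 1 = 4 and tw(G) ≤ 4. For the lower bound: the 5 vertex sets {2,8}, {7,9}, {1,4}, {5}, {6} are disjoint, each induces a connected subgraph, and every pair is joined by at least one edge of G. Contracting each set to a single vertex therefore yields K_{5} as a minor, and since treewidth is minor-monotone, tw(G) ≥ tw(K_{5}) = 4. The upper and lower bounds meet at 4, so that is the treewidth.

Treewidth 4.
Bags: B1 = {1, 2, 5, 7, 8}  B2 = {1, 2, 5, 7, 9}  B3 = {1, 2, 4, 5, 7}  B4 = {1, 2, 5, 6, 7}  B5 = {1, 2, 3, 5, 7}
Tree: B1–B2, B2–B3, B3–B4, B4–B5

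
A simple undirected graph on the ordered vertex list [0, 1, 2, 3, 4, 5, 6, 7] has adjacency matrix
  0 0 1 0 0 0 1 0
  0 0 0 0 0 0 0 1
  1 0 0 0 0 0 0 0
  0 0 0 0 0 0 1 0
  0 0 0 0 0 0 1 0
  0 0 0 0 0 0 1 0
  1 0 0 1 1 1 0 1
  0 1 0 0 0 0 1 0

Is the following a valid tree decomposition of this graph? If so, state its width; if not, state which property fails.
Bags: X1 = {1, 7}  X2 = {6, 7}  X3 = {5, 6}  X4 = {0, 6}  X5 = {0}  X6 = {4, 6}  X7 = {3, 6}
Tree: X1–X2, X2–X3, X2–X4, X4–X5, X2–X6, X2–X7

A tree decomposition must satisfy three properties: every vertex lies in some bag; for every edge, both endpoints lie together in some bag; and for every vertex, the bags containing it form a connected subtree. Here vertex 2 appears in no bag, so the decomposition is invalid.

No — vertex 2 appears in no bag.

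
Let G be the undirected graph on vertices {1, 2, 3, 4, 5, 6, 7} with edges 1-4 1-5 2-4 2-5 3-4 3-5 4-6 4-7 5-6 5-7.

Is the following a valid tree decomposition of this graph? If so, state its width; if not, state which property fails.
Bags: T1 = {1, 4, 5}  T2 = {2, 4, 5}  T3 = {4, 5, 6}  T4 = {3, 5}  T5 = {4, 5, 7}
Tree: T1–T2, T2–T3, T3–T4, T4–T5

No — edge (4,3) lies in no bag.

A tree decomposition must satisfy three properties: every vertex lies in some bag; for every edge, both endpoints lie together in some bag; and for every vertex, the bags containing it form a connected subtree. Here edge (4,3) lies in no bag, so the decomposition is invalid.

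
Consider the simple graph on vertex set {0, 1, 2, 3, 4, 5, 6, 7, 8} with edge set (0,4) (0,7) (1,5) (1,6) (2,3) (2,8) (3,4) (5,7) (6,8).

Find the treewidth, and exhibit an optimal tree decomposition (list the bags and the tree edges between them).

Treewidth 2.
One such decomposition:
Bags: B1 = {0, 4, 7}  B2 = {3, 4, 7}  B3 = {2, 3, 7}  B4 = {2, 7, 8}  B5 = {6, 7, 8}  B6 = {1, 6, 7}  B7 = {1, 5, 7}
Tree: B1–B2, B2–B3, B3–B4, B4–B5, B5–B6, B6–B7

The largest bag has 3 vertices, giving width 2; this decomposition certifies tw(G) ≤ 2. For the lower bound, G contains the cycle 7–0–4–3–2–8–6–1–5–7, so G is not a forest; only forests have treewidth ≤ 1, hence tw(G) ≥ 2. Combining the bounds, tw(G) = 2.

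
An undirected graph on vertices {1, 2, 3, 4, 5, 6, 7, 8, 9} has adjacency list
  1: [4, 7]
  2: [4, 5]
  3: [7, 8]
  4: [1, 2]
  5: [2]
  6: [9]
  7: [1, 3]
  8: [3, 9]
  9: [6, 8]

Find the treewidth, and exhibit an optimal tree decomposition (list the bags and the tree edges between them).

Treewidth 1.
Bags: B1 = {2, 5}  B2 = {2, 4}  B3 = {1, 4}  B4 = {1, 7}  B5 = {3, 7}  B6 = {3, 8}  B7 = {8, 9}  B8 = {6, 9}
Tree: B1–B2, B2–B3, B3–B4, B4–B5, B5–B6, B6–B7, B7–B8

Every bag has size at most 2, so the width is 2 − 1 = 1 and tw(G) ≤ 1. Any graph with an edge has treewidth ≥ 1, and G has the edge 5–2. Combining the bounds, tw(G) = 1.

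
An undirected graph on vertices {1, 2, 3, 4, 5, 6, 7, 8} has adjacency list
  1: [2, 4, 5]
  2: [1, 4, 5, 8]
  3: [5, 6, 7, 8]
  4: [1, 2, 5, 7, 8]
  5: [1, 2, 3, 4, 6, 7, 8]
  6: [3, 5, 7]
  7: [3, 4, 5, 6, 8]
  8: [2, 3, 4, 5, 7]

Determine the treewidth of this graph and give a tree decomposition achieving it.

Every bag has size at most 4, so the width is 4 − 1 = 3 and tw(G) ≤ 3. For the lower bound, the 4 vertices {3, 5, 7, 8} are pairwise adjacent, and any tree decomposition puts a clique entirely inside one bag — forcing width ≥ 3. The upper and lower bounds meet at 3, so that is the treewidth.

Treewidth 3.
Bags: B1 = {2, 4, 5, 8}  B2 = {4, 5, 7, 8}  B3 = {1, 2, 4, 5}  B4 = {3, 5, 7, 8}  B5 = {3, 5, 6, 7}
Tree: B1–B2, B1–B3, B2–B4, B4–B5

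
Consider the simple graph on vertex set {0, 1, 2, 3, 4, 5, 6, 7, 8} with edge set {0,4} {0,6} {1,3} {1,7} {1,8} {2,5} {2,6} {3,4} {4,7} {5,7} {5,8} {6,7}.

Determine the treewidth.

3

A width-3 tree decomposition is:
Bags: B1 = {2, 5, 6, 8}  B2 = {5, 6, 7, 8}  B3 = {1, 6, 7, 8}  B4 = {0, 1, 6, 7}  B5 = {0, 1, 4, 7}  B6 = {0, 1, 3, 4}
Tree: B1–B2, B2–B3, B3–B4, B4–B5, B5–B6
Every bag has size at most 4, so the width is 4 − 1 = 3 and tw(G) ≤ 3. For the lower bound: the 4 vertex sets {2,5,8}, {6}, {7}, {0,1,3,4} are disjoint, each induces a connected subgraph, and every pair is joined by at least one edge of G. Contracting each set to a single vertex therefore yields K_{4} as a minor, and since treewidth is minor-monotone, tw(G) ≥ tw(K_{4}) = 3. Hence tw(G) = 3 exactly.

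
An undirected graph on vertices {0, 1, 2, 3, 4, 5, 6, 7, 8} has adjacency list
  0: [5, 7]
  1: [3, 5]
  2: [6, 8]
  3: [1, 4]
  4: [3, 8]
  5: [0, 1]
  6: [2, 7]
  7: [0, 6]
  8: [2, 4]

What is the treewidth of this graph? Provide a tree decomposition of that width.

Each bag holds 3 vertices, so the decomposition has width 2, which upper-bounds the treewidth. For the lower bound, G contains the cycle 2–8–4–3–1–5–0–7–6–2, so G is not a forest; only forests have treewidth ≤ 1, hence tw(G) ≥ 2. Therefore the treewidth is 2.

Treewidth 2.
Bags: B1 = {2, 4, 8}  B2 = {2, 3, 4}  B3 = {1, 2, 3}  B4 = {1, 2, 5}  B5 = {0, 2, 5}  B6 = {0, 2, 7}  B7 = {2, 6, 7}
Tree: B1–B2, B2–B3, B3–B4, B4–B5, B5–B6, B6–B7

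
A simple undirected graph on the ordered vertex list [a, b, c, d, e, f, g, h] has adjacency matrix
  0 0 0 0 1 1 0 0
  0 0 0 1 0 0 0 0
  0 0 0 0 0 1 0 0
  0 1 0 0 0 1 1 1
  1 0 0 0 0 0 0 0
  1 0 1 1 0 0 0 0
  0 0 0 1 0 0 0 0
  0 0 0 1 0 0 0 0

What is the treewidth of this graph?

1

A width-1 tree decomposition is:
Bags: B1 = {c, f}  B2 = {d, f}  B3 = {a, f}  B4 = {d, g}  B5 = {a, e}  B6 = {d, h}  B7 = {b, d}
Tree: B1–B2, B2–B3, B2–B4, B3–B5, B2–B6, B4–B7
Each bag holds 2 vertices, so the decomposition has width 1, which upper-bounds the treewidth. Since G has at least one edge (e.g. f–c), it is not an edgeless graph, so tw(G) ≥ 1. Combining the bounds, tw(G) = 1.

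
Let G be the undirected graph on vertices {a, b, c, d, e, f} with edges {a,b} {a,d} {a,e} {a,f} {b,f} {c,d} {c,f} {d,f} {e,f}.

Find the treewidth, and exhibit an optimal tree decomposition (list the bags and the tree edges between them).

Each bag holds 3 vertices, so the decomposition has width 2, which upper-bounds the treewidth. On the other hand G contains the 3-clique {c, d, f}. A clique must lie in a single bag of any decomposition, so no decomposition can have width below 2. The upper and lower bounds meet at 2, so that is the treewidth.

Treewidth 2.
One optimal decomposition is:
Bags: B1 = {c, d, f}  B2 = {a, d, f}  B3 = {a, b, f}  B4 = {a, e, f}
Tree: B1–B2, B2–B3, B2–B4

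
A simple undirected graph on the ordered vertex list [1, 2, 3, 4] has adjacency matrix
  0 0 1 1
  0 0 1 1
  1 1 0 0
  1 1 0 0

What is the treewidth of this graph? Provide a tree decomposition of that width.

Treewidth 2.
One optimal decomposition is:
Bags: B1 = {1, 3, 4}  B2 = {2, 3, 4}
Tree: B1–B2

The largest bag has 3 vertices, giving width 2; this decomposition certifies tw(G) ≤ 2. Since 3–1–4–2–3 is a cycle in G, G is not acyclic. Forests are exactly the graphs of treewidth ≤ 1, so tw(G) ≥ 2. Hence tw(G) = 2 exactly.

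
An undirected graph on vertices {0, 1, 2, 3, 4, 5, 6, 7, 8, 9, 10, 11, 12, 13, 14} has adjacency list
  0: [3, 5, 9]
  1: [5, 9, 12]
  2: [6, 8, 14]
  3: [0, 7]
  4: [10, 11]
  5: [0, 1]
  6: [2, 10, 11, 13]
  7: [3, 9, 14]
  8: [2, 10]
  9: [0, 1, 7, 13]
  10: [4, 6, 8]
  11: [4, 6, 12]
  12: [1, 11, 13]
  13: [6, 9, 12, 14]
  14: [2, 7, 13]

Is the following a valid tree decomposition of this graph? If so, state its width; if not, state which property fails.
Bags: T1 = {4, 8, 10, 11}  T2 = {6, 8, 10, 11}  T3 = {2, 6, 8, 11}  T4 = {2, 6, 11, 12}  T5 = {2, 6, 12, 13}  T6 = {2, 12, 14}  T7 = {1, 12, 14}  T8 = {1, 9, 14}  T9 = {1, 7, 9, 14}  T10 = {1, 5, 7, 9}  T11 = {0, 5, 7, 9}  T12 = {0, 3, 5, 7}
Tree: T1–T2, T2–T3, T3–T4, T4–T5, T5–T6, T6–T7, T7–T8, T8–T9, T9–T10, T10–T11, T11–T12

A tree decomposition must satisfy three properties: every vertex lies in some bag; for every edge, both endpoints lie together in some bag; and for every vertex, the bags containing it form a connected subtree. Here edge (13,14) lies in no bag, so the decomposition is invalid.

No — edge (13,14) lies in no bag.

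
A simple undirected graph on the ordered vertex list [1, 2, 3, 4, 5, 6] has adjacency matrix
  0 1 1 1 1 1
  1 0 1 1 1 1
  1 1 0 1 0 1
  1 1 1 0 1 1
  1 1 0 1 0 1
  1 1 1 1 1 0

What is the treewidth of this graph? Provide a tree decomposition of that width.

Each bag holds 5 vertices, so the decomposition has width 4, which upper-bounds the treewidth. For the lower bound, the 5 vertices {1, 2, 3, 4, 6} are pairwise adjacent, and any tree decomposition puts a clique entirely inside one bag — forcing width ≥ 4. Therefore the treewidth is 4.

Treewidth 4.
Bags: B1 = {1, 2, 4, 5, 6}  B2 = {1, 2, 3, 4, 6}
Tree: B1–B2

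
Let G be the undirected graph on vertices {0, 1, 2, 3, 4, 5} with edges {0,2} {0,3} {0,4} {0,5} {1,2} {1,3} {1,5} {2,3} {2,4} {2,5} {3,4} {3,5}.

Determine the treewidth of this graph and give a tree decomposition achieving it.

Every bag has size at most 4, so the width is 4 − 1 = 3 and tw(G) ≤ 3. For the lower bound, the 4 vertices {0, 2, 3, 4} are pairwise adjacent, and any tree decomposition puts a clique entirely inside one bag — forcing width ≥ 3. The upper and lower bounds meet at 3, so that is the treewidth.

Treewidth 3.
One optimal decomposition is:
Bags: B1 = {0, 2, 3, 5}  B2 = {0, 2, 3, 4}  B3 = {1, 2, 3, 5}
Tree: B1–B2, B1–B3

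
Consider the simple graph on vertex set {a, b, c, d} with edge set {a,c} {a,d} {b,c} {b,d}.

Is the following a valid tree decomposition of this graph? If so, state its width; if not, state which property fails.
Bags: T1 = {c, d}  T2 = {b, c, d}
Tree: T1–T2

No — vertex a appears in no bag.

A tree decomposition must satisfy three properties: every vertex lies in some bag; for every edge, both endpoints lie together in some bag; and for every vertex, the bags containing it form a connected subtree. Here vertex a appears in no bag, so the decomposition is invalid.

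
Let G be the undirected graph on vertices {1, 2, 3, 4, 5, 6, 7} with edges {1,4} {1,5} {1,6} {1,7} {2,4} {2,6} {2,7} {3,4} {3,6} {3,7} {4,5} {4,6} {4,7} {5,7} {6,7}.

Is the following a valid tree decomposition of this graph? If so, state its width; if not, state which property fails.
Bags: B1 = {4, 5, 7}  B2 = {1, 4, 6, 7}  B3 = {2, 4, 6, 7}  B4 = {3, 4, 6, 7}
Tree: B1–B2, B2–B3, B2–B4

A tree decomposition must satisfy three properties: every vertex lies in some bag; for every edge, both endpoints lie together in some bag; and for every vertex, the bags containing it form a connected subtree. Here edge (1,5) lies in no bag, so the decomposition is invalid.

No — edge (1,5) lies in no bag.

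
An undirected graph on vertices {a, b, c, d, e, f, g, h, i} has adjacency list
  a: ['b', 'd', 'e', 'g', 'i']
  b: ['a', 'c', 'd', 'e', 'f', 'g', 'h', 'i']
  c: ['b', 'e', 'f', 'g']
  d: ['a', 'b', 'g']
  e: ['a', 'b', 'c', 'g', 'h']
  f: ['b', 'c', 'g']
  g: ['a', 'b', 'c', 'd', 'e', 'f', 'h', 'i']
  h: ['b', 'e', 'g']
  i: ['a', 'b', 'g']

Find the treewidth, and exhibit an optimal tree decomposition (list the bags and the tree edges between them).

Every bag has size at most 4, so the width is 4 − 1 = 3 and tw(G) ≤ 3. For the lower bound, the 4 vertices {a, b, d, g} are pairwise adjacent, and any tree decomposition puts a clique entirely inside one bag — forcing width ≥ 3. The upper and lower bounds meet at 3, so that is the treewidth.

Treewidth 3.
One such decomposition:
Bags: B1 = {b, e, g, h}  B2 = {b, c, e, g}  B3 = {a, b, e, g}  B4 = {a, b, g, i}  B5 = {b, c, f, g}  B6 = {a, b, d, g}
Tree: B1–B2, B2–B3, B3–B4, B2–B5, B4–B6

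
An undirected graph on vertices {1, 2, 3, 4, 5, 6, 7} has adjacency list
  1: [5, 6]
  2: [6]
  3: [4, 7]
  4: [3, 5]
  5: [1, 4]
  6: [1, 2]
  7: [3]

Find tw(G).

A width-1 tree decomposition is:
Bags: B1 = {2, 6}  B2 = {1, 6}  B3 = {1, 5}  B4 = {4, 5}  B5 = {3, 4}  B6 = {3, 7}
Tree: B1–B2, B2–B3, B3–B4, B4–B5, B5–B6
Each bag holds 2 vertices, so the decomposition has width 1, which upper-bounds the treewidth. Any graph with an edge has treewidth ≥ 1, and G has the edge 2–6. The upper and lower bounds meet at 1, so that is the treewidth.

1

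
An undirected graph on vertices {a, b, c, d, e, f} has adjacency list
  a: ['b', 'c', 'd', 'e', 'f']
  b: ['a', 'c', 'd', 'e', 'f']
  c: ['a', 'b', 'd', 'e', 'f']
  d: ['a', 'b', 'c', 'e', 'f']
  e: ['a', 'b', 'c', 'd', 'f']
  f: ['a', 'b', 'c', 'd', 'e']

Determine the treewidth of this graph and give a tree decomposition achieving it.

A single bag containing all 6 vertices is trivially a valid decomposition of width 5. Conversely, {a, b, c, d, e, f} is a clique of size 6, and the vertices of any clique must share a bag in every tree decomposition; so some bag has ≥ 6 vertices and tw(G) ≥ 5. Therefore the treewidth is 5.

Treewidth 5.
One such decomposition:
Bags: B1 = {a, b, c, d, e, f}
Tree: (single bag)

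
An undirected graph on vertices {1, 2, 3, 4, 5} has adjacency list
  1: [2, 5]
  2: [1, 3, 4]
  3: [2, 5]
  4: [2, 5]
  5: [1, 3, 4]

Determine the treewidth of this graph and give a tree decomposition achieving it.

The largest bag has 3 vertices, giving width 2; this decomposition certifies tw(G) ≤ 2. Since 5–3–2–1–5 is a cycle in G, G is not acyclic. Forests are exactly the graphs of treewidth ≤ 1, so tw(G) ≥ 2. The upper and lower bounds meet at 2, so that is the treewidth.

Treewidth 2.
One optimal decomposition is:
Bags: B1 = {2, 3, 5}  B2 = {1, 2, 5}  B3 = {2, 4, 5}
Tree: B1–B2, B2–B3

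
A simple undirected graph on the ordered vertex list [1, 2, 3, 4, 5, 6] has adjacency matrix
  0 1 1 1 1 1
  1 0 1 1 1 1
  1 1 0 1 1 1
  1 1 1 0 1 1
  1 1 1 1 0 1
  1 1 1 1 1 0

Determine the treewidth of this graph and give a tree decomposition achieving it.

Treewidth 5.
One such decomposition:
Bags: B1 = {1, 2, 3, 4, 5, 6}
Tree: (single bag)

With just one bag of size 6, the width is 6 − 1 = 5, so tw(G) ≤ 5. Conversely, {1, 2, 3, 4, 5, 6} is a clique of size 6, and the vertices of any clique must share a bag in every tree decomposition; so some bag has ≥ 6 vertices and tw(G) ≥ 5. Therefore the treewidth is 5.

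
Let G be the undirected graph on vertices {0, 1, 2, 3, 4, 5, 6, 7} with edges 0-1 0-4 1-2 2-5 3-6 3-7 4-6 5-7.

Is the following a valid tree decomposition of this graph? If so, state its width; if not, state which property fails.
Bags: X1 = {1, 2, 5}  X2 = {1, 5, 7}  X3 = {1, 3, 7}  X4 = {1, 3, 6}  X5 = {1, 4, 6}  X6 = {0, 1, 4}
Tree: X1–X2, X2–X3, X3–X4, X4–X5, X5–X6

Every vertex of G appears in some bag (union = {0, 1, 2, 3, 4, 5, 6, 7}); every edge is covered by a bag; and for each vertex v the set of bags containing v is connected in the bag tree. The decomposition is therefore valid. The largest bag has 3 vertices, so the width is 2.

Yes; width 2.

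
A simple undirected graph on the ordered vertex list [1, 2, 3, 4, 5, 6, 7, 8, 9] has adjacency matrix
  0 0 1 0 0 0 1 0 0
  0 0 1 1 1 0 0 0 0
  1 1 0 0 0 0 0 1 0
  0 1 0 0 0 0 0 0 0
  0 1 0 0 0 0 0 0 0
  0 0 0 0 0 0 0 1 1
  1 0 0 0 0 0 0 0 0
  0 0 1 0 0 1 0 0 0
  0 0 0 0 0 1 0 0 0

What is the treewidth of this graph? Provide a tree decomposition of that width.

Each bag holds 2 vertices, so the decomposition has width 1, which upper-bounds the treewidth. Any graph with an edge has treewidth ≥ 1, and G has the edge 3–8. Combining the bounds, tw(G) = 1.

Treewidth 1.
One optimal decomposition is:
Bags: B1 = {3, 8}  B2 = {6, 8}  B3 = {6, 9}  B4 = {1, 3}  B5 = {2, 3}  B6 = {1, 7}  B7 = {2, 5}  B8 = {2, 4}
Tree: B1–B2, B2–B3, B1–B4, B4–B5, B4–B6, B5–B7, B5–B8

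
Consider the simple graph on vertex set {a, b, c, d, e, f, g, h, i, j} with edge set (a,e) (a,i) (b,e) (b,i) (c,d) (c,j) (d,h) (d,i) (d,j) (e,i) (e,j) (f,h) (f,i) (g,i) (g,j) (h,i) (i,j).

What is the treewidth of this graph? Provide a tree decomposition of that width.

Treewidth 2.
One optimal decomposition is:
Bags: B1 = {e, i, j}  B2 = {d, i, j}  B3 = {a, e, i}  B4 = {g, i, j}  B5 = {b, e, i}  B6 = {c, d, j}  B7 = {d, h, i}  B8 = {f, h, i}
Tree: B1–B2, B1–B3, B1–B4, B3–B5, B2–B6, B2–B7, B7–B8

Each bag holds 3 vertices, so the decomposition has width 2, which upper-bounds the treewidth. Conversely, {c, d, j} is a clique of size 3, and the vertices of any clique must share a bag in every tree decomposition; so some bag has ≥ 3 vertices and tw(G) ≥ 2. Combining the bounds, tw(G) = 2.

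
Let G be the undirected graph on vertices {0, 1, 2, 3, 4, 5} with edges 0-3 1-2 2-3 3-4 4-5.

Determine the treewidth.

1

A width-1 tree decomposition is:
Bags: B1 = {2, 3}  B2 = {3, 4}  B3 = {0, 3}  B4 = {4, 5}  B5 = {1, 2}
Tree: B1–B2, B1–B3, B2–B4, B1–B5
Each bag holds 2 vertices, so the decomposition has width 1, which upper-bounds the treewidth. G has an edge, so its treewidth is at least 1. The upper and lower bounds meet at 1, so that is the treewidth.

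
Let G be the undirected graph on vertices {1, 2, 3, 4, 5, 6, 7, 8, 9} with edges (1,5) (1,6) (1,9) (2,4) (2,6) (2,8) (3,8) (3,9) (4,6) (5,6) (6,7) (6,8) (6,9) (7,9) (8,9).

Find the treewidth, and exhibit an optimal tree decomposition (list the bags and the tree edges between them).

Treewidth 2.
Bags: B1 = {2, 6, 8}  B2 = {6, 8, 9}  B3 = {3, 8, 9}  B4 = {1, 6, 9}  B5 = {6, 7, 9}  B6 = {1, 5, 6}  B7 = {2, 4, 6}
Tree: B1–B2, B2–B3, B2–B4, B4–B5, B4–B6, B1–B7

Every bag has size at most 3, so the width is 3 − 1 = 2 and tw(G) ≤ 2. On the other hand G contains the 3-clique {3, 8, 9}. A clique must lie in a single bag of any decomposition, so no decomposition can have width below 2. Hence tw(G) = 2 exactly.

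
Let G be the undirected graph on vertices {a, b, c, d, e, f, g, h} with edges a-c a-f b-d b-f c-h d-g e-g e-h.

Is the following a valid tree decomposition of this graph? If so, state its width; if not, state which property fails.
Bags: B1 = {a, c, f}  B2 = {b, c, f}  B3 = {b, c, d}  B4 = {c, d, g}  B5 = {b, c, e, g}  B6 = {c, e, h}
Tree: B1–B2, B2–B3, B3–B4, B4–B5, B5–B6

No — bags containing vertex b are not connected in the tree.

A tree decomposition must satisfy three properties: every vertex lies in some bag; for every edge, both endpoints lie together in some bag; and for every vertex, the bags containing it form a connected subtree. Here bags containing vertex b are not connected in the tree, so the decomposition is invalid.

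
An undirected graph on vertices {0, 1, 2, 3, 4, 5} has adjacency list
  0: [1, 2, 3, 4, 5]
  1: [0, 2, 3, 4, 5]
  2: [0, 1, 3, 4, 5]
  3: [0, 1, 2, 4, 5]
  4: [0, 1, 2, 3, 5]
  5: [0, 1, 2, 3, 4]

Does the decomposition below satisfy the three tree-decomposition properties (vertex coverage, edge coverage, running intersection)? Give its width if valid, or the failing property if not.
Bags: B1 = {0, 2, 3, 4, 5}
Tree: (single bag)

No — vertex 1 appears in no bag.

A tree decomposition must satisfy three properties: every vertex lies in some bag; for every edge, both endpoints lie together in some bag; and for every vertex, the bags containing it form a connected subtree. Here vertex 1 appears in no bag, so the decomposition is invalid.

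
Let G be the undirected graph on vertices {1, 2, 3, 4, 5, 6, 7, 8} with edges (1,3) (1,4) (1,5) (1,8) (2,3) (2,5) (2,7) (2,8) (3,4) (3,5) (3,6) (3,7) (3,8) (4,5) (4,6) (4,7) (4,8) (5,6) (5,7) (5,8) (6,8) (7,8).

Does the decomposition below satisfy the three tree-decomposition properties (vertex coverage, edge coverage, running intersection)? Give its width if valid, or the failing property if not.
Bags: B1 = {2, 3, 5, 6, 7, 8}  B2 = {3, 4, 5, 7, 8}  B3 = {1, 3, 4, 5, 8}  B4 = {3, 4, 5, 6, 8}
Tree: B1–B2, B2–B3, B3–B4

No — bags containing vertex 6 are not connected in the tree.

A tree decomposition must satisfy three properties: every vertex lies in some bag; for every edge, both endpoints lie together in some bag; and for every vertex, the bags containing it form a connected subtree. Here bags containing vertex 6 are not connected in the tree, so the decomposition is invalid.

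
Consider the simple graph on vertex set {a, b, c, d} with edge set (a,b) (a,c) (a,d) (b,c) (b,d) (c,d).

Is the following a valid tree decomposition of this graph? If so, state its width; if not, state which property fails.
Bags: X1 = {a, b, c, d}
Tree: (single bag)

Every vertex of G appears in some bag (union = {a, b, c, d}); every edge is covered by a bag; and for each vertex v the set of bags containing v is connected in the bag tree. The decomposition is therefore valid. The largest bag has 4 vertices, so the width is 3.

Yes; width 3.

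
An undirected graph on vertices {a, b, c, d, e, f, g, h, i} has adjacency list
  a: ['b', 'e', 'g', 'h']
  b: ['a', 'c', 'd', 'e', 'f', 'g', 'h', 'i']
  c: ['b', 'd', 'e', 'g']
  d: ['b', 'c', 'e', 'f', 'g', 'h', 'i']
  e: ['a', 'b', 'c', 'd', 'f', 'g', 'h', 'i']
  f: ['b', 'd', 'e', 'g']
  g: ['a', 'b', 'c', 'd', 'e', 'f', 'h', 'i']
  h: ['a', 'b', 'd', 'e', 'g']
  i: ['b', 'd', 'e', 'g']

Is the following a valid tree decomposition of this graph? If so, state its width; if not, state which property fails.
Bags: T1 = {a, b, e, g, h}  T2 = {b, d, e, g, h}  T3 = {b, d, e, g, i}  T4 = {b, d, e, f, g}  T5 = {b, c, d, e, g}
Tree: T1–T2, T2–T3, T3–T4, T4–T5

Yes; width 4.

Vertex coverage: the bags together contain {a, b, c, d, e, f, g, h, i}, the full vertex set. Edge coverage: each edge of G has both endpoints in at least one bag. Running intersection: for every vertex, the bags containing it form a connected subtree. All three properties hold, so this is a valid tree decomposition of width max|bag| − 1 = 4, and hence tw(G) ≤ 4.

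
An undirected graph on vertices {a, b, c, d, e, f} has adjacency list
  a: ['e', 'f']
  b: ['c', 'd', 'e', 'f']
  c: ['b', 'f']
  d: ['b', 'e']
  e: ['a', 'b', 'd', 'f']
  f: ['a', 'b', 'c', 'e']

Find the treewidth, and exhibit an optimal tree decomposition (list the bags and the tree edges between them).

Treewidth 2.
One such decomposition:
Bags: B1 = {b, d, e}  B2 = {b, e, f}  B3 = {a, e, f}  B4 = {b, c, f}
Tree: B1–B2, B2–B3, B2–B4

The largest bag has 3 vertices, giving width 2; this decomposition certifies tw(G) ≤ 2. On the other hand G contains the 3-clique {b, d, e}. A clique must lie in a single bag of any decomposition, so no decomposition can have width below 2. Combining the bounds, tw(G) = 2.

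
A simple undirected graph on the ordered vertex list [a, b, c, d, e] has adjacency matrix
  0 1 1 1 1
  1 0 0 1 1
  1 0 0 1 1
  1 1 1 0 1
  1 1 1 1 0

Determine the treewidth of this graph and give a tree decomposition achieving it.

Treewidth 3.
Bags: B1 = {a, c, d, e}  B2 = {a, b, d, e}
Tree: B1–B2

Every bag has size at most 4, so the width is 4 − 1 = 3 and tw(G) ≤ 3. For the lower bound, the 4 vertices {a, c, d, e} are pairwise adjacent, and any tree decomposition puts a clique entirely inside one bag — forcing width ≥ 3. Therefore the treewidth is 3.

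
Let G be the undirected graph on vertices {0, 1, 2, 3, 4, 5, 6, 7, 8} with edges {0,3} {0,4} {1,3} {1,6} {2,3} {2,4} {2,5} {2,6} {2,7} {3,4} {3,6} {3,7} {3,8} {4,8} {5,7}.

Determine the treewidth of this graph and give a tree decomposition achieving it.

Treewidth 2.
One such decomposition:
Bags: B1 = {2, 3, 4}  B2 = {2, 3, 7}  B3 = {2, 3, 6}  B4 = {0, 3, 4}  B5 = {1, 3, 6}  B6 = {3, 4, 8}  B7 = {2, 5, 7}
Tree: B1–B2, B1–B3, B1–B4, B3–B5, B4–B6, B2–B7

The largest bag has 3 vertices, giving width 2; this decomposition certifies tw(G) ≤ 2. Conversely, {0, 3, 4} is a clique of size 3, and the vertices of any clique must share a bag in every tree decomposition; so some bag has ≥ 3 vertices and tw(G) ≥ 2. Therefore the treewidth is 2.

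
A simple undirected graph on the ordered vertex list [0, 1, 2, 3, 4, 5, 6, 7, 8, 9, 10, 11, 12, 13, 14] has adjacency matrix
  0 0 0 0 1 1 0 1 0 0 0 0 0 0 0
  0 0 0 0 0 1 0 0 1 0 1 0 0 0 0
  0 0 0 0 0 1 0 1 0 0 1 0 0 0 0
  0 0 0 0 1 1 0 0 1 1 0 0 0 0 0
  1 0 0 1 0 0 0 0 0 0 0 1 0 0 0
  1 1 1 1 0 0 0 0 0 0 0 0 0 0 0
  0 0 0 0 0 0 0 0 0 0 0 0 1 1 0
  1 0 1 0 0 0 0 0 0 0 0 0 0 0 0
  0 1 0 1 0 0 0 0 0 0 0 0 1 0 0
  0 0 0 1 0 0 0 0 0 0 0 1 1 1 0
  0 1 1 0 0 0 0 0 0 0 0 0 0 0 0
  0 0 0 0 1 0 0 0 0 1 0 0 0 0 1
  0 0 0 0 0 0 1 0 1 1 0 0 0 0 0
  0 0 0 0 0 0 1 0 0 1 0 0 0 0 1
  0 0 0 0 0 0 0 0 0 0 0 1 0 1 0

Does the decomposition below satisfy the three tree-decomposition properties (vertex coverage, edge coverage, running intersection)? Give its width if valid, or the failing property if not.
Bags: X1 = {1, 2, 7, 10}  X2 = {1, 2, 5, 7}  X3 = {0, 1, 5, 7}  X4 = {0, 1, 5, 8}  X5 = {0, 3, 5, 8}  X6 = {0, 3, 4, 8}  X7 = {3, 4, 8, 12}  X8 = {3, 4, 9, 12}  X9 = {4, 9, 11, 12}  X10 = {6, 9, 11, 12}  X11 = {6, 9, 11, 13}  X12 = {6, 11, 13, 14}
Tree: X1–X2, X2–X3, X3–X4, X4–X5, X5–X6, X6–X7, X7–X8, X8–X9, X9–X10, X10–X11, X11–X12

Yes; width 3.

Vertex coverage: the bags together contain {0, 1, 2, 3, 4, 5, 6, 7, 8, 9, 10, 11, 12, 13, 14}, the full vertex set. Edge coverage: each edge of G has both endpoints in at least one bag. Running intersection: for every vertex, the bags containing it form a connected subtree. All three properties hold, so this is a valid tree decomposition of width max|bag| − 1 = 3, and hence tw(G) ≤ 3.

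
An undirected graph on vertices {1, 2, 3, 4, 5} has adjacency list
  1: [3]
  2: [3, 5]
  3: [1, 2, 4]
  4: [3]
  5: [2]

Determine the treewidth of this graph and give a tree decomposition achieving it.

Treewidth 1.
One such decomposition:
Bags: B1 = {2, 5}  B2 = {2, 3}  B3 = {3, 4}  B4 = {1, 3}
Tree: B1–B2, B2–B3, B3–B4

The largest bag has 2 vertices, giving width 1; this decomposition certifies tw(G) ≤ 1. Since G has at least one edge (e.g. 5–2), it is not an edgeless graph, so tw(G) ≥ 1. Hence tw(G) = 1 exactly.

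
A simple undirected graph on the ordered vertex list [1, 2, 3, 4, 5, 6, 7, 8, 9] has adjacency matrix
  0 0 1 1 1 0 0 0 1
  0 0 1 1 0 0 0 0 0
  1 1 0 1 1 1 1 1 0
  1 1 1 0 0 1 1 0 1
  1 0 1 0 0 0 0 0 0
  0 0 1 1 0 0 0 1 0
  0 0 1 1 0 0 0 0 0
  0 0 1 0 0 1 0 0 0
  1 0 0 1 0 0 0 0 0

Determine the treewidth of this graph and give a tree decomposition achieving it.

Every bag has size at most 3, so the width is 3 − 1 = 2 and tw(G) ≤ 2. On the other hand G contains the 3-clique {1, 4, 9}. A clique must lie in a single bag of any decomposition, so no decomposition can have width below 2. Combining the bounds, tw(G) = 2.

Treewidth 2.
One optimal decomposition is:
Bags: B1 = {1, 3, 5}  B2 = {1, 3, 4}  B3 = {2, 3, 4}  B4 = {1, 4, 9}  B5 = {3, 4, 6}  B6 = {3, 4, 7}  B7 = {3, 6, 8}
Tree: B1–B2, B2–B3, B2–B4, B3–B5, B2–B6, B5–B7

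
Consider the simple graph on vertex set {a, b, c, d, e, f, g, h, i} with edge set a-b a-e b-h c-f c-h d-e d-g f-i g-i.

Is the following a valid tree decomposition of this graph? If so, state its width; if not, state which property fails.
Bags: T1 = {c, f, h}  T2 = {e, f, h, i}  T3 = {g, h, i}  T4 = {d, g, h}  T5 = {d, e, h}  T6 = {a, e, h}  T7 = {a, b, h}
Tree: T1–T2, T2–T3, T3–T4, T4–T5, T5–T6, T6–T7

A tree decomposition must satisfy three properties: every vertex lies in some bag; for every edge, both endpoints lie together in some bag; and for every vertex, the bags containing it form a connected subtree. Here bags containing vertex e are not connected in the tree, so the decomposition is invalid.

No — bags containing vertex e are not connected in the tree.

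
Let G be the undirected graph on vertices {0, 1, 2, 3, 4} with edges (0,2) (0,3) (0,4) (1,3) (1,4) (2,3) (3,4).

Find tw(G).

2

A width-2 tree decomposition is:
Bags: B1 = {0, 3, 4}  B2 = {0, 2, 3}  B3 = {1, 3, 4}
Tree: B1–B2, B1–B3
Each bag holds 3 vertices, so the decomposition has width 2, which upper-bounds the treewidth. Conversely, {0, 2, 3} is a clique of size 3, and the vertices of any clique must share a bag in every tree decomposition; so some bag has ≥ 3 vertices and tw(G) ≥ 2. The upper and lower bounds meet at 2, so that is the treewidth.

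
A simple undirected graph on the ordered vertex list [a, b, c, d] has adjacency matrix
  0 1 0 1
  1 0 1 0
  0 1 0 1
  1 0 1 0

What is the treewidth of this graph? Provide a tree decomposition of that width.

Treewidth 2.
Bags: B1 = {a, b, c}  B2 = {a, c, d}
Tree: B1–B2

The largest bag has 3 vertices, giving width 2; this decomposition certifies tw(G) ≤ 2. The edges c–b–a–d–c form a cycle, so G is not a tree and its treewidth is at least 2. Therefore the treewidth is 2.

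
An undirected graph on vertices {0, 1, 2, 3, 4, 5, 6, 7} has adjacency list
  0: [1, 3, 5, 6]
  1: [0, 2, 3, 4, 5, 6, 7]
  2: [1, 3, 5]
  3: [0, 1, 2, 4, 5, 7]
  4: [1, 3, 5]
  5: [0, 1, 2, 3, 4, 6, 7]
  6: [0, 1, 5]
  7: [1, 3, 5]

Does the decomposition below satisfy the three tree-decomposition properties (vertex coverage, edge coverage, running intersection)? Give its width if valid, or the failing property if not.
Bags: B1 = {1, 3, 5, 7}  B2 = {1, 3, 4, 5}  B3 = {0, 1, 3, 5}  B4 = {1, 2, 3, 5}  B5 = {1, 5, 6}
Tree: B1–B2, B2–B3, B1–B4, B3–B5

A tree decomposition must satisfy three properties: every vertex lies in some bag; for every edge, both endpoints lie together in some bag; and for every vertex, the bags containing it form a connected subtree. Here edge (0,6) lies in no bag, so the decomposition is invalid.

No — edge (0,6) lies in no bag.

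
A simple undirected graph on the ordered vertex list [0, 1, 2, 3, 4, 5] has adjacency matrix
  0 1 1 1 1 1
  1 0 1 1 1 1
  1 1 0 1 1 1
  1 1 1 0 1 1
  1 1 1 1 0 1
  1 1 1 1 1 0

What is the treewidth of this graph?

5

A width-5 tree decomposition is:
Bags: B1 = {0, 1, 2, 3, 4, 5}
Tree: (single bag)
With just one bag of size 6, the width is 6 − 1 = 5, so tw(G) ≤ 5. On the other hand G contains the 6-clique {0, 1, 2, 3, 4, 5}. A clique must lie in a single bag of any decomposition, so no decomposition can have width below 5. Therefore the treewidth is 5.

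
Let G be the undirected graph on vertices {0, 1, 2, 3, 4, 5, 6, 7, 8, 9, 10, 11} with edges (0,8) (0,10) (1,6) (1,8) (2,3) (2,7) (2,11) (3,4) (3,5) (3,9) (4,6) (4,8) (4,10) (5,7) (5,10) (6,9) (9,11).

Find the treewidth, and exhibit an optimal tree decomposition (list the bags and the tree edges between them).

The largest bag has 4 vertices, giving width 3; this decomposition certifies tw(G) ≤ 3. For the lower bound: the 4 vertex sets {2,7,11}, {9}, {3}, {4,5,6,10} are disjoint, each induces a connected subgraph, and every pair is joined by at least one edge of G. Contracting each set to a single vertex therefore yields K_{4} as a minor, and since treewidth is minor-monotone, tw(G) ≥ tw(K_{4}) = 3. Combining the bounds, tw(G) = 3.

Treewidth 3.
Bags: B1 = {2, 7, 9, 11}  B2 = {2, 3, 7, 9}  B3 = {3, 5, 7, 9}  B4 = {3, 5, 6, 9}  B5 = {3, 4, 5, 6}  B6 = {4, 5, 6, 10}  B7 = {1, 4, 6, 10}  B8 = {1, 4, 8, 10}  B9 = {0, 1, 8, 10}
Tree: B1–B2, B2–B3, B3–B4, B4–B5, B5–B6, B6–B7, B7–B8, B8–B9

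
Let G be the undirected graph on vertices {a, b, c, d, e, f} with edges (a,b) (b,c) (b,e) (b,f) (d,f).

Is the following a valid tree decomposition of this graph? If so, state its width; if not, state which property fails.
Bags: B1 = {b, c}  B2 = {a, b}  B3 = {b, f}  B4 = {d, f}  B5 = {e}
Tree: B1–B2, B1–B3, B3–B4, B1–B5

A tree decomposition must satisfy three properties: every vertex lies in some bag; for every edge, both endpoints lie together in some bag; and for every vertex, the bags containing it form a connected subtree. Here edge (b,e) lies in no bag, so the decomposition is invalid.

No — edge (b,e) lies in no bag.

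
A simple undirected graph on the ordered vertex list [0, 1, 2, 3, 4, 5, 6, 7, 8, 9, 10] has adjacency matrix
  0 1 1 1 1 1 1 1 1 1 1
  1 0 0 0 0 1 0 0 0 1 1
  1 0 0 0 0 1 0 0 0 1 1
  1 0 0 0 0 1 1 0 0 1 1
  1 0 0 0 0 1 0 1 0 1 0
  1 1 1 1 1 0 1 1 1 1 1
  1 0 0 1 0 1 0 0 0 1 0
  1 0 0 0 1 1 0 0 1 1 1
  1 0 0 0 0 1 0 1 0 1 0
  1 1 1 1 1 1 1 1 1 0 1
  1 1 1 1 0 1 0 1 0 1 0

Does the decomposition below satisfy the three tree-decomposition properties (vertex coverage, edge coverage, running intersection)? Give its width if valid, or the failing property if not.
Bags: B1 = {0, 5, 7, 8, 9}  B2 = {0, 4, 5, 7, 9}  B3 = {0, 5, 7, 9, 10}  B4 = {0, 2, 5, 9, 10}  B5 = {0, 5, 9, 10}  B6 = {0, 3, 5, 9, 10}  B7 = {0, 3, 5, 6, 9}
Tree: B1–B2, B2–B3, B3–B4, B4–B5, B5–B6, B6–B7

A tree decomposition must satisfy three properties: every vertex lies in some bag; for every edge, both endpoints lie together in some bag; and for every vertex, the bags containing it form a connected subtree. Here vertex 1 appears in no bag, so the decomposition is invalid.

No — vertex 1 appears in no bag.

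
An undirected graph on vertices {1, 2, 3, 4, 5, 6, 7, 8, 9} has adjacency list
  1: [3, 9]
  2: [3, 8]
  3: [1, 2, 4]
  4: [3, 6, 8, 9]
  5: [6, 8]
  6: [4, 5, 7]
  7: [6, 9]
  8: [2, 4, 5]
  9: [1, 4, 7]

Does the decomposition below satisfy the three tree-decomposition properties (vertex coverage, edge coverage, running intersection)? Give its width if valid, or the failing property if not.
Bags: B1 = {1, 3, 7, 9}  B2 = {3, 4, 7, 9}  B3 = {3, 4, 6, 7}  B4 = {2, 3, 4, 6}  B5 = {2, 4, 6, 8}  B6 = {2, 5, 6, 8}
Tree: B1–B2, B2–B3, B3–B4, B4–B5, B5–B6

Vertex coverage: the bags together contain {1, 2, 3, 4, 5, 6, 7, 8, 9}, the full vertex set. Edge coverage: each edge of G has both endpoints in at least one bag. Running intersection: for every vertex, the bags containing it form a connected subtree. All three properties hold, so this is a valid tree decomposition of width max|bag| − 1 = 3, and hence tw(G) ≤ 3.

Yes; width 3.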